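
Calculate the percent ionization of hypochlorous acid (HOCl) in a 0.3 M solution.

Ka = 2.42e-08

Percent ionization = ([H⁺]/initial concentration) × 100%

Using Ka equilibrium: x² + Ka×x - Ka×C = 0. Solving: [H⁺] = 8.5194e-05. Percent = (8.5194e-05/0.3) × 100

Percent ionization = 0.0284%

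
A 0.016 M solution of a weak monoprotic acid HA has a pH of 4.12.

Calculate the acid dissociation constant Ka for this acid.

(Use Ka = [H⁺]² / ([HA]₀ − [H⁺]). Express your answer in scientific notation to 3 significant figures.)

[H⁺] = 10^(−pH) = 10^(−4.12) = 7.586e-05 M. For HA ⇌ H⁺ + A⁻, Ka = [H⁺][A⁻]/[HA] = [H⁺]² / ([HA]₀ − [H⁺]) = (7.586e-05)² / (0.016 − 7.586e-05) = 3.61e-07.

K_a = 3.61e-07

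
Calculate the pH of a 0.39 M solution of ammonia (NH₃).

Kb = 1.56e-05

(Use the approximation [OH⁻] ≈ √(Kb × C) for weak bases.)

[OH⁻] = √(Kb × C) = √(1.56e-05 × 0.39) = 2.4666e-03. pOH = 2.61, pH = 14 - pOH

pH = 11.39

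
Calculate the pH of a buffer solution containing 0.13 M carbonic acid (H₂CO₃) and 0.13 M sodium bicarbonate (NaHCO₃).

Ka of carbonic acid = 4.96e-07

pKa = -log(4.96e-07) = 6.30. pH = pKa + log([A⁻]/[HA]) = 6.30 + log(0.13/0.13)

pH = 6.30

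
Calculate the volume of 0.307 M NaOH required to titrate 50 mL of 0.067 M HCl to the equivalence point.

At equivalence: moles acid = moles base. moles HCl = 0.067 × 50/1000 = 0.00335 mol. V_base = moles / 0.307 × 1000 = 10.9 mL.

V_{base} = 10.9 mL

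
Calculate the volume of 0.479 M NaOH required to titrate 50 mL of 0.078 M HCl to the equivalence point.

At equivalence: moles acid = moles base. moles HCl = 0.078 × 50/1000 = 0.0039 mol. V_base = moles / 0.479 × 1000 = 8.1 mL.

V_{base} = 8.1 mL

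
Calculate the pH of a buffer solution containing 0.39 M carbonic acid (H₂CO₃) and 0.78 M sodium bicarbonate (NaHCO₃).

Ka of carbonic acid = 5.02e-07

pKa = -log(5.02e-07) = 6.30. pH = pKa + log([A⁻]/[HA]) = 6.30 + log(0.78/0.39)

pH = 6.60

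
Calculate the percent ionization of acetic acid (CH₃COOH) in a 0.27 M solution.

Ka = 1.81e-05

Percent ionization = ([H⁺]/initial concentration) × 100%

Using Ka equilibrium: x² + Ka×x - Ka×C = 0. Solving: [H⁺] = 2.2016e-03. Percent = (2.2016e-03/0.27) × 100

Percent ionization = 0.815%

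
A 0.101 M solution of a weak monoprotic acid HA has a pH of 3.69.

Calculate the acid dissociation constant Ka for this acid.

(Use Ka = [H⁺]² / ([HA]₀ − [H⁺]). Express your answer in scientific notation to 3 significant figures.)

[H⁺] = 10^(−pH) = 10^(−3.69) = 2.042e-04 M. For HA ⇌ H⁺ + A⁻, Ka = [H⁺][A⁻]/[HA] = [H⁺]² / ([HA]₀ − [H⁺]) = (2.042e-04)² / (0.101 − 2.042e-04) = 4.14e-07.

K_a = 4.14e-07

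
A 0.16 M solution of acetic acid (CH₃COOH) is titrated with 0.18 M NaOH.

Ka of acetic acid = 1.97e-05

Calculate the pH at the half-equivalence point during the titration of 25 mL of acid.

At half-equivalence [HA] = [A⁻], so Henderson-Hasselbalch gives pH = pKa = -log(1.97e-05) = 4.71.

pH = pKa = 4.71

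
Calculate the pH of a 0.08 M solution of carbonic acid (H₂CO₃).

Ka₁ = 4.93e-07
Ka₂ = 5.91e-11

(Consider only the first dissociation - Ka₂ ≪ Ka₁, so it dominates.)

First dissociation dominates. From Ka₁ = [H⁺][HA⁻]/[H₂A], x² + Ka₁·x − Ka₁·C = 0 with C = 0.08 M and Ka₁ = 4.93e-07. Solving: [H⁺] = (−Ka₁ + √(Ka₁² + 4·Ka₁·C)) / 2 = 1.9835e-04 M. pH = -log(1.9835e-04) = 3.70.

pH = 3.70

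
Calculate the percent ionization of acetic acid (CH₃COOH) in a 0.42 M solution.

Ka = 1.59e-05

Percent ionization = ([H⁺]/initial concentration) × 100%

Using Ka equilibrium: x² + Ka×x - Ka×C = 0. Solving: [H⁺] = 2.5762e-03. Percent = (2.5762e-03/0.42) × 100

Percent ionization = 0.613%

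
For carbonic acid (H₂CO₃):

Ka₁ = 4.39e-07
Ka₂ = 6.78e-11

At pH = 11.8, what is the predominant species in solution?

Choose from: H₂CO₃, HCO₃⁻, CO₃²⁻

pKa₁ = 6.36, pKa₂ = 10.17. For a polyprotic acid the predominant species crosses at each pKa: below pKa_n the protonated form dominates, above it the deprotonated form does. At pH = 11.8, the predominant species is CO₃²⁻.

CO₃²⁻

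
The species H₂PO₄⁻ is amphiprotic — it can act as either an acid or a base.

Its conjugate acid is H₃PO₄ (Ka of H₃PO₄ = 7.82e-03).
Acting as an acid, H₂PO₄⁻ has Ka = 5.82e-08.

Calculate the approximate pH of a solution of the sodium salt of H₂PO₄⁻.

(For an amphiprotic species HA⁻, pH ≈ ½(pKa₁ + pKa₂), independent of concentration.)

pKa₁ = -log(7.82e-03) = 2.11; pKa₂ = -log(5.82e-08) = 7.24. For an amphiprotic species, pH ≈ ½(pKa₁ + pKa₂) = ½(2.11 + 7.24) = 4.67.

pH = 4.67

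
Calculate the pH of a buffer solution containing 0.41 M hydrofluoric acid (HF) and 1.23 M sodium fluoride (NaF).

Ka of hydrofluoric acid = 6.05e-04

pKa = -log(6.05e-04) = 3.22. pH = pKa + log([A⁻]/[HA]) = 3.22 + log(1.23/0.41)

pH = 3.70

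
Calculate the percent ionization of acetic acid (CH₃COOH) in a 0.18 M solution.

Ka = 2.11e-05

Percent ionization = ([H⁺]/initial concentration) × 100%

Using Ka equilibrium: x² + Ka×x - Ka×C = 0. Solving: [H⁺] = 1.9383e-03. Percent = (1.9383e-03/0.18) × 100

Percent ionization = 1.08%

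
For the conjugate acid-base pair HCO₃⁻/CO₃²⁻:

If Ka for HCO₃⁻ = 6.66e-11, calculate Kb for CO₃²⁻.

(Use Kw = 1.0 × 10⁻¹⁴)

For a conjugate pair Ka × Kb = Kw, so Kb = Kw/Ka = 1.0 × 10⁻¹⁴ / 6.66e-11 = 1.50e-04.

K_b = 1.50e-04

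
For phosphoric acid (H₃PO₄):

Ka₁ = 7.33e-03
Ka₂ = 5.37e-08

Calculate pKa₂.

pKa₂ = -log(Ka₂) = -log(5.37e-08) = 7.27.

pK_{a2} = 7.27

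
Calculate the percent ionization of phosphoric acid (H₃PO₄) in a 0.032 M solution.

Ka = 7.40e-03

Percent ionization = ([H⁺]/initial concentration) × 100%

Using Ka equilibrium: x² + Ka×x - Ka×C = 0. Solving: [H⁺] = 1.2127e-02. Percent = (1.2127e-02/0.032) × 100

Percent ionization = 37.9%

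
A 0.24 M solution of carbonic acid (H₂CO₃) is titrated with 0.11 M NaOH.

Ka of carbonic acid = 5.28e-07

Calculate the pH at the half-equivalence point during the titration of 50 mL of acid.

At half-equivalence [HA] = [A⁻], so Henderson-Hasselbalch gives pH = pKa = -log(5.28e-07) = 6.28.

pH = pKa = 6.28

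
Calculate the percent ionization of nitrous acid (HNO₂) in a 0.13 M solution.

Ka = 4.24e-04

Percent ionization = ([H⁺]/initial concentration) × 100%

Using Ka equilibrium: x² + Ka×x - Ka×C = 0. Solving: [H⁺] = 7.2153e-03. Percent = (7.2153e-03/0.13) × 100

Percent ionization = 5.55%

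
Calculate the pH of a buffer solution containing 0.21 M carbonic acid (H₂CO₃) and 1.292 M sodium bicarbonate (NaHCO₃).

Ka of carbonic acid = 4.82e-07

pKa = -log(4.82e-07) = 6.32. pH = pKa + log([A⁻]/[HA]) = 6.32 + log(1.292/0.21)

pH = 7.11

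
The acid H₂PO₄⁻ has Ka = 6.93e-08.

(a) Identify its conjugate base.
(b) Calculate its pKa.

(a) The conjugate base is formed by removing one H⁺ from H₂PO₄⁻, giving HPO₄²⁻. (b) pKa = -log(Ka) = -log(6.93e-08) = 7.16.

Conjugate base: HPO₄²⁻; pK_a = 7.16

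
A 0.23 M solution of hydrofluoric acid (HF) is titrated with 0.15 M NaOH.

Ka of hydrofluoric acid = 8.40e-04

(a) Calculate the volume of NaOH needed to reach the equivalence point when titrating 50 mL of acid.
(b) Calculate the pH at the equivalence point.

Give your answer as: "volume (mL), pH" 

moles acid = 0.23 × 50/1000 = 0.0115 mol; V_base = moles/0.15 × 1000 = 76.7 mL. At equivalence only the conjugate base is present: [A⁻] = 0.0115/0.127 = 9.0789e-02 M. Kb = Kw/Ka = 1.19e-11; [OH⁻] = √(Kb × [A⁻]) = 1.0396e-06; pOH = 5.98; pH = 14 - pOH = 8.02.

V = 76.7 mL, pH = 8.02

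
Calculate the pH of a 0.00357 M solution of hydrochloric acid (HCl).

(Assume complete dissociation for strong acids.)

[H⁺] = 0.00357 M for strong acid. pH = -log[H⁺] = -log(0.00357)

pH = 2.45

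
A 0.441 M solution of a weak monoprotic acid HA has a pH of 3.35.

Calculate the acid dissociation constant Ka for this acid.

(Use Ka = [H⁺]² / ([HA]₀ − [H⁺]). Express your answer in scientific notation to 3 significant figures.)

[H⁺] = 10^(−pH) = 10^(−3.35) = 4.467e-04 M. For HA ⇌ H⁺ + A⁻, Ka = [H⁺][A⁻]/[HA] = [H⁺]² / ([HA]₀ − [H⁺]) = (4.467e-04)² / (0.441 − 4.467e-04) = 4.53e-07.

K_a = 4.53e-07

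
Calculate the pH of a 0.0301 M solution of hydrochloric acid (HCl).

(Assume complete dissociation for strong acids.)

[H⁺] = 0.0301 M for strong acid. pH = -log[H⁺] = -log(0.0301)

pH = 1.52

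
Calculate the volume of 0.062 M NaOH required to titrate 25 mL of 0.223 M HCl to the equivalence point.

At equivalence: moles acid = moles base. moles HCl = 0.223 × 25/1000 = 0.005575 mol. V_base = moles / 0.062 × 1000 = 89.9 mL.

V_{base} = 89.9 mL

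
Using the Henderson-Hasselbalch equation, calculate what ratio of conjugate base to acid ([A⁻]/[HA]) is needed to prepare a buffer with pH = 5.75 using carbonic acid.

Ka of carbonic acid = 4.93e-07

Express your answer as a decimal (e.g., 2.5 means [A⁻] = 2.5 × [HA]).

pKa = -log(4.93e-07) = 6.3072. pH = pKa + log([A⁻]/[HA]), so log([A⁻]/[HA]) = pH − pKa = 5.75 − 6.3072 = -0.5572. [A⁻]/[HA] = 10^(-0.5572) = 0.277

[A⁻]/[HA] = 0.277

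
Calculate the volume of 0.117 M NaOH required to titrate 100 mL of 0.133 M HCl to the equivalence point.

At equivalence: moles acid = moles base. moles HCl = 0.133 × 100/1000 = 0.0133 mol. V_base = moles / 0.117 × 1000 = 113.7 mL.

V_{base} = 113.7 mL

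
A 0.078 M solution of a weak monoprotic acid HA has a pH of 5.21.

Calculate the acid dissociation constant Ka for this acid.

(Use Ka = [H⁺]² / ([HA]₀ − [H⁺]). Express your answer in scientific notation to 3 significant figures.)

[H⁺] = 10^(−pH) = 10^(−5.21) = 6.166e-06 M. For HA ⇌ H⁺ + A⁻, Ka = [H⁺][A⁻]/[HA] = [H⁺]² / ([HA]₀ − [H⁺]) = (6.166e-06)² / (0.078 − 6.166e-06) = 4.87e-10.

K_a = 4.87e-10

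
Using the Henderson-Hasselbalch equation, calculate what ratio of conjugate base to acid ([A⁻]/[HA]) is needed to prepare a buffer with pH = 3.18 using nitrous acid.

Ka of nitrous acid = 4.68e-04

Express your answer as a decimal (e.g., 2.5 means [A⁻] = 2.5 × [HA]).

pKa = -log(4.68e-04) = 3.3298. pH = pKa + log([A⁻]/[HA]), so log([A⁻]/[HA]) = pH − pKa = 3.18 − 3.3298 = -0.1498. [A⁻]/[HA] = 10^(-0.1498) = 0.708

[A⁻]/[HA] = 0.708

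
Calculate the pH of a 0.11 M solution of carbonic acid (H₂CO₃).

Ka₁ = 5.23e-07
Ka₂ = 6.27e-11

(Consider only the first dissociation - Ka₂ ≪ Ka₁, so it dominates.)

First dissociation dominates. From Ka₁ = [H⁺][HA⁻]/[H₂A], x² + Ka₁·x − Ka₁·C = 0 with C = 0.11 M and Ka₁ = 5.23e-07. Solving: [H⁺] = (−Ka₁ + √(Ka₁² + 4·Ka₁·C)) / 2 = 2.3959e-04 M. pH = -log(2.3959e-04) = 3.62.

pH = 3.62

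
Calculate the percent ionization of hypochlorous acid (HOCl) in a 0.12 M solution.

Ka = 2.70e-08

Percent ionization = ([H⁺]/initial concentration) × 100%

Using Ka equilibrium: x² + Ka×x - Ka×C = 0. Solving: [H⁺] = 5.6907e-05. Percent = (5.6907e-05/0.12) × 100

Percent ionization = 0.0474%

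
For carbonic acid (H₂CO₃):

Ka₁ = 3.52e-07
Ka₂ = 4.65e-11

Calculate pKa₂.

pKa₂ = -log(Ka₂) = -log(4.65e-11) = 10.33.

pK_{a2} = 10.33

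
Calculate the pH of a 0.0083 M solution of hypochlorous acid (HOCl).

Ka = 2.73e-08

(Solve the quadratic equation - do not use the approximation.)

x² + Ka×x - Ka×C = 0. Using quadratic formula: [H⁺] = 1.5039e-05

pH = 4.82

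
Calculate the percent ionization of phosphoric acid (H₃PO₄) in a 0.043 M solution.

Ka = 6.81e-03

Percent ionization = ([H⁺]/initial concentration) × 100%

Using Ka equilibrium: x² + Ka×x - Ka×C = 0. Solving: [H⁺] = 1.4043e-02. Percent = (1.4043e-02/0.043) × 100

Percent ionization = 32.7%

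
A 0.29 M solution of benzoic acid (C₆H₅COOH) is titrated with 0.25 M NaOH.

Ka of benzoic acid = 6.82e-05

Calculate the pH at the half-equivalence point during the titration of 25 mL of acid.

At half-equivalence [HA] = [A⁻], so Henderson-Hasselbalch gives pH = pKa = -log(6.82e-05) = 4.17.

pH = pKa = 4.17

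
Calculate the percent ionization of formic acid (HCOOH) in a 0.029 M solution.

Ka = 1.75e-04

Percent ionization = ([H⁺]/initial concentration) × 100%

Using Ka equilibrium: x² + Ka×x - Ka×C = 0. Solving: [H⁺] = 2.1670e-03. Percent = (2.1670e-03/0.029) × 100

Percent ionization = 7.47%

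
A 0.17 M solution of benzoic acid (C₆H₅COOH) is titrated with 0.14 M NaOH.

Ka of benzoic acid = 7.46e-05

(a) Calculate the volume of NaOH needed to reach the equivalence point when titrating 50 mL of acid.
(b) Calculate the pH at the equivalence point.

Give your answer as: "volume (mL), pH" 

moles acid = 0.17 × 50/1000 = 0.0085 mol; V_base = moles/0.14 × 1000 = 60.7 mL. At equivalence only the conjugate base is present: [A⁻] = 0.0085/0.111 = 7.6774e-02 M. Kb = Kw/Ka = 1.34e-10; [OH⁻] = √(Kb × [A⁻]) = 3.2080e-06; pOH = 5.49; pH = 14 - pOH = 8.51.

V = 60.7 mL, pH = 8.51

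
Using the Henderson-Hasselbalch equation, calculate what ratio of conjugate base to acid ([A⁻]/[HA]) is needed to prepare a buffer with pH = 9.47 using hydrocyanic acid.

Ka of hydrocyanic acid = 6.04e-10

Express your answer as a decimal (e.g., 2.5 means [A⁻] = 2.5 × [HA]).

pKa = -log(6.04e-10) = 9.2190. pH = pKa + log([A⁻]/[HA]), so log([A⁻]/[HA]) = pH − pKa = 9.47 − 9.2190 = 0.2510. [A⁻]/[HA] = 10^(0.2510) = 1.78

[A⁻]/[HA] = 1.78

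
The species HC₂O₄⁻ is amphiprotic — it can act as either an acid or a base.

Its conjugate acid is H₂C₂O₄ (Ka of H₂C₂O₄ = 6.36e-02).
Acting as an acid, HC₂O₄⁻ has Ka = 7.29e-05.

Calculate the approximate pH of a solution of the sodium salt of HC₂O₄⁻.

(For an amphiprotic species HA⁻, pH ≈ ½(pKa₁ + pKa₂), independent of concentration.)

pKa₁ = -log(6.36e-02) = 1.20; pKa₂ = -log(7.29e-05) = 4.14. For an amphiprotic species, pH ≈ ½(pKa₁ + pKa₂) = ½(1.20 + 4.14) = 2.67.

pH = 2.67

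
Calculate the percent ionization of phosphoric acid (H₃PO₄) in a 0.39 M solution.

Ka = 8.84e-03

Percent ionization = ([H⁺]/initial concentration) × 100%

Using Ka equilibrium: x² + Ka×x - Ka×C = 0. Solving: [H⁺] = 5.4462e-02. Percent = (5.4462e-02/0.39) × 100

Percent ionization = 14%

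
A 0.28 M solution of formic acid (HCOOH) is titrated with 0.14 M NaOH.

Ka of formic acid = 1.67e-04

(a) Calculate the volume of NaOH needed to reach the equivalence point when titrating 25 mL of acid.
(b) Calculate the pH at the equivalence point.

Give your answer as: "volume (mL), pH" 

moles acid = 0.28 × 25/1000 = 0.007 mol; V_base = moles/0.14 × 1000 = 50.0 mL. At equivalence only the conjugate base is present: [A⁻] = 0.007/0.075 = 9.3333e-02 M. Kb = Kw/Ka = 5.99e-11; [OH⁻] = √(Kb × [A⁻]) = 2.3641e-06; pOH = 5.63; pH = 14 - pOH = 8.37.

V = 50.0 mL, pH = 8.37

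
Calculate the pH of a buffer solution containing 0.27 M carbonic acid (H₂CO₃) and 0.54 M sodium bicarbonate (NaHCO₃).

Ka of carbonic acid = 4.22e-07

pKa = -log(4.22e-07) = 6.37. pH = pKa + log([A⁻]/[HA]) = 6.37 + log(0.54/0.27)

pH = 6.68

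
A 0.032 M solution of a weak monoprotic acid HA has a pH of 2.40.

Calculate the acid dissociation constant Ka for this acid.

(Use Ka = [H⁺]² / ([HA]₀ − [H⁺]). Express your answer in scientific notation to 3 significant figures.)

[H⁺] = 10^(−pH) = 10^(−2.40) = 3.981e-03 M. For HA ⇌ H⁺ + A⁻, Ka = [H⁺][A⁻]/[HA] = [H⁺]² / ([HA]₀ − [H⁺]) = (3.981e-03)² / (0.032 − 3.981e-03) = 5.66e-04.

K_a = 5.66e-04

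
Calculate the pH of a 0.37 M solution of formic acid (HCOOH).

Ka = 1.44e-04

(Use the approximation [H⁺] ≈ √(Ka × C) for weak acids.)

[H⁺] = √(Ka × C) = √(1.44e-04 × 0.37) = 7.2993e-03. pH = -log(7.2993e-03)

pH = 2.14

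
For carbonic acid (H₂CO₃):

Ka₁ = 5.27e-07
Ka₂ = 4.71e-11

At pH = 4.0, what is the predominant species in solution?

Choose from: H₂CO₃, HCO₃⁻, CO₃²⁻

pKa₁ = 6.28, pKa₂ = 10.33. For a polyprotic acid the predominant species crosses at each pKa: below pKa_n the protonated form dominates, above it the deprotonated form does. At pH = 4.0, the predominant species is H₂CO₃.

H₂CO₃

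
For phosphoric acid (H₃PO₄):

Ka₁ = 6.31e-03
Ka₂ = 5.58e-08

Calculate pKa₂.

pKa₂ = -log(Ka₂) = -log(5.58e-08) = 7.25.

pK_{a2} = 7.25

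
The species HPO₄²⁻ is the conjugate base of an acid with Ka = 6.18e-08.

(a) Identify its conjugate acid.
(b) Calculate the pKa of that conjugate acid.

(a) The conjugate acid is formed by adding one H⁺ to HPO₄²⁻, giving H₂PO₄⁻. (b) pKa = -log(Ka) = -log(6.18e-08) = 7.21.

Conjugate acid: H₂PO₄⁻; pK_a = 7.21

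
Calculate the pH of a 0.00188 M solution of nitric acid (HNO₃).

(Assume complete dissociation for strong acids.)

[H⁺] = 0.00188 M for strong acid. pH = -log[H⁺] = -log(0.00188)

pH = 2.73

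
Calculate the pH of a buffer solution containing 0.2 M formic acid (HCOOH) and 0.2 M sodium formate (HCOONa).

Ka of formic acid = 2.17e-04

pKa = -log(2.17e-04) = 3.66. pH = pKa + log([A⁻]/[HA]) = 3.66 + log(0.2/0.2)

pH = 3.66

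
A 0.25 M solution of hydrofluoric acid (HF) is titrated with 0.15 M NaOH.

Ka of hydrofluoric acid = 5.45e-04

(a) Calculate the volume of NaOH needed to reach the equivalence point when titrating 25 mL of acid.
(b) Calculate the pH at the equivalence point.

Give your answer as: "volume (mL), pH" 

moles acid = 0.25 × 25/1000 = 0.00625 mol; V_base = moles/0.15 × 1000 = 41.7 mL. At equivalence only the conjugate base is present: [A⁻] = 0.00625/0.067 = 9.3750e-02 M. Kb = Kw/Ka = 1.83e-11; [OH⁻] = √(Kb × [A⁻]) = 1.3116e-06; pOH = 5.88; pH = 14 - pOH = 8.12.

V = 41.7 mL, pH = 8.12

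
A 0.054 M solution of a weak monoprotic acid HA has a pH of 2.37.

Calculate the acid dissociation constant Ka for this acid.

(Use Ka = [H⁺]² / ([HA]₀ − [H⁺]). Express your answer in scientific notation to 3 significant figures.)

[H⁺] = 10^(−pH) = 10^(−2.37) = 4.266e-03 M. For HA ⇌ H⁺ + A⁻, Ka = [H⁺][A⁻]/[HA] = [H⁺]² / ([HA]₀ − [H⁺]) = (4.266e-03)² / (0.054 − 4.266e-03) = 3.66e-04.

K_a = 3.66e-04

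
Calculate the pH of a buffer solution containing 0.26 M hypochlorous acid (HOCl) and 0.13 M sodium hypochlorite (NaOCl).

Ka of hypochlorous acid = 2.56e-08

pKa = -log(2.56e-08) = 7.59. pH = pKa + log([A⁻]/[HA]) = 7.59 + log(0.13/0.26)

pH = 7.29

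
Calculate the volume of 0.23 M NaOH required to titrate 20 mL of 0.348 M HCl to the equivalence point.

At equivalence: moles acid = moles base. moles HCl = 0.348 × 20/1000 = 0.00696 mol. V_base = moles / 0.23 × 1000 = 30.3 mL.

V_{base} = 30.3 mL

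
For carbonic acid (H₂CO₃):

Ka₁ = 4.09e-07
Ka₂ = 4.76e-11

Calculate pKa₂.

pKa₂ = -log(Ka₂) = -log(4.76e-11) = 10.32.

pK_{a2} = 10.32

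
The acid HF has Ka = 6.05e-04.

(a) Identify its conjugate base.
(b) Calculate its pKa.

(a) The conjugate base is formed by removing one H⁺ from HF, giving F⁻. (b) pKa = -log(Ka) = -log(6.05e-04) = 3.22.

Conjugate base: F⁻; pK_a = 3.22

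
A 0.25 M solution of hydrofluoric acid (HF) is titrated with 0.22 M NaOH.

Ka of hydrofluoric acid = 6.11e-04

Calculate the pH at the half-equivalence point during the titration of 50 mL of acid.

At half-equivalence [HA] = [A⁻], so Henderson-Hasselbalch gives pH = pKa = -log(6.11e-04) = 3.21.

pH = pKa = 3.21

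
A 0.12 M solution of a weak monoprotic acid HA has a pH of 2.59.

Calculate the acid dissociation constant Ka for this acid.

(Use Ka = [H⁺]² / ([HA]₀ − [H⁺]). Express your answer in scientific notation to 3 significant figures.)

[H⁺] = 10^(−pH) = 10^(−2.59) = 2.570e-03 M. For HA ⇌ H⁺ + A⁻, Ka = [H⁺][A⁻]/[HA] = [H⁺]² / ([HA]₀ − [H⁺]) = (2.570e-03)² / (0.12 − 2.570e-03) = 5.63e-05.

K_a = 5.63e-05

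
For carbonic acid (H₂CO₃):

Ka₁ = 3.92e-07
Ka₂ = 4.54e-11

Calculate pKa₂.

pKa₂ = -log(Ka₂) = -log(4.54e-11) = 10.34.

pK_{a2} = 10.34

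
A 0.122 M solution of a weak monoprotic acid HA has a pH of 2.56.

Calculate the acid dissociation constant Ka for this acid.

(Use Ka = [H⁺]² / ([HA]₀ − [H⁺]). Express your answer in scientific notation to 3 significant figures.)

[H⁺] = 10^(−pH) = 10^(−2.56) = 2.754e-03 M. For HA ⇌ H⁺ + A⁻, Ka = [H⁺][A⁻]/[HA] = [H⁺]² / ([HA]₀ − [H⁺]) = (2.754e-03)² / (0.122 − 2.754e-03) = 6.36e-05.

K_a = 6.36e-05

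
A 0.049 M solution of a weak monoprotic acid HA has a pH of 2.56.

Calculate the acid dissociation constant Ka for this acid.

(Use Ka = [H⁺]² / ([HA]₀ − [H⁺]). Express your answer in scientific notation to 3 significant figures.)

[H⁺] = 10^(−pH) = 10^(−2.56) = 2.754e-03 M. For HA ⇌ H⁺ + A⁻, Ka = [H⁺][A⁻]/[HA] = [H⁺]² / ([HA]₀ − [H⁺]) = (2.754e-03)² / (0.049 − 2.754e-03) = 1.64e-04.

K_a = 1.64e-04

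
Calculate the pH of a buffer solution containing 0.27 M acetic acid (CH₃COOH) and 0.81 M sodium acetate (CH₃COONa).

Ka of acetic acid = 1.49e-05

pKa = -log(1.49e-05) = 4.83. pH = pKa + log([A⁻]/[HA]) = 4.83 + log(0.81/0.27)

pH = 5.30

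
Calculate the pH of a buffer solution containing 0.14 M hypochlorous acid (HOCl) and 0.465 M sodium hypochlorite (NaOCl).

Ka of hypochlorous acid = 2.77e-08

pKa = -log(2.77e-08) = 7.56. pH = pKa + log([A⁻]/[HA]) = 7.56 + log(0.465/0.14)

pH = 8.08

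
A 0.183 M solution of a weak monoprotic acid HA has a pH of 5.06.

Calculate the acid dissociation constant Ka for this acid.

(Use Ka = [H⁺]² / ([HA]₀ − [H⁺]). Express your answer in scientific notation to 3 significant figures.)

[H⁺] = 10^(−pH) = 10^(−5.06) = 8.710e-06 M. For HA ⇌ H⁺ + A⁻, Ka = [H⁺][A⁻]/[HA] = [H⁺]² / ([HA]₀ − [H⁺]) = (8.710e-06)² / (0.183 − 8.710e-06) = 4.15e-10.

K_a = 4.15e-10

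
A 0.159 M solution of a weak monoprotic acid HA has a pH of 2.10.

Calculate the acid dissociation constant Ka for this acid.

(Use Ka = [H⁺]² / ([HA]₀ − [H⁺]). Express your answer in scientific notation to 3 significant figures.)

[H⁺] = 10^(−pH) = 10^(−2.10) = 7.943e-03 M. For HA ⇌ H⁺ + A⁻, Ka = [H⁺][A⁻]/[HA] = [H⁺]² / ([HA]₀ − [H⁺]) = (7.943e-03)² / (0.159 − 7.943e-03) = 4.18e-04.

K_a = 4.18e-04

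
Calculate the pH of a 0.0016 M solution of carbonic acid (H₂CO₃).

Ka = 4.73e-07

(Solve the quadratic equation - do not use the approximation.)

x² + Ka×x - Ka×C = 0. Using quadratic formula: [H⁺] = 2.7275e-05

pH = 4.56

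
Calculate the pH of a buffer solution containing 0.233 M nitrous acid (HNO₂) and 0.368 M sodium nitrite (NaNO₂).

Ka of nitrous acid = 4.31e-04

pKa = -log(4.31e-04) = 3.37. pH = pKa + log([A⁻]/[HA]) = 3.37 + log(0.368/0.233)

pH = 3.56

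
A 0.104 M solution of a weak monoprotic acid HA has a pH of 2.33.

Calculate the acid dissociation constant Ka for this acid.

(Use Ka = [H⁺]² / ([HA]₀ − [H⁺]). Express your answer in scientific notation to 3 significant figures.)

[H⁺] = 10^(−pH) = 10^(−2.33) = 4.677e-03 M. For HA ⇌ H⁺ + A⁻, Ka = [H⁺][A⁻]/[HA] = [H⁺]² / ([HA]₀ − [H⁺]) = (4.677e-03)² / (0.104 − 4.677e-03) = 2.20e-04.

K_a = 2.20e-04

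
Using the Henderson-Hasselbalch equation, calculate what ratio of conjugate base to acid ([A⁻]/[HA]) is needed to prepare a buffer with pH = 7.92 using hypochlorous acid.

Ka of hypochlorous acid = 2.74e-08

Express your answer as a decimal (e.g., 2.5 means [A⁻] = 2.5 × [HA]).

pKa = -log(2.74e-08) = 7.5622. pH = pKa + log([A⁻]/[HA]), so log([A⁻]/[HA]) = pH − pKa = 7.92 − 7.5622 = 0.3578. [A⁻]/[HA] = 10^(0.3578) = 2.28

[A⁻]/[HA] = 2.28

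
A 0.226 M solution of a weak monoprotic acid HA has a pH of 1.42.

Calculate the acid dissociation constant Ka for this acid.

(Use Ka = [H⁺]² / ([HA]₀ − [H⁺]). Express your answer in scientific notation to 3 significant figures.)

[H⁺] = 10^(−pH) = 10^(−1.42) = 3.802e-02 M. For HA ⇌ H⁺ + A⁻, Ka = [H⁺][A⁻]/[HA] = [H⁺]² / ([HA]₀ − [H⁺]) = (3.802e-02)² / (0.226 − 3.802e-02) = 7.69e-03.

K_a = 7.69e-03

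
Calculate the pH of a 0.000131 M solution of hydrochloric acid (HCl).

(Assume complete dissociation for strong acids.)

[H⁺] = 0.000131 M for strong acid. pH = -log[H⁺] = -log(0.000131)

pH = 3.88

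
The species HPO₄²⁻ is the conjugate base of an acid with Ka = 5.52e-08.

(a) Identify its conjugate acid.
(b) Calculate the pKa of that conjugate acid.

(a) The conjugate acid is formed by adding one H⁺ to HPO₄²⁻, giving H₂PO₄⁻. (b) pKa = -log(Ka) = -log(5.52e-08) = 7.26.

Conjugate acid: H₂PO₄⁻; pK_a = 7.26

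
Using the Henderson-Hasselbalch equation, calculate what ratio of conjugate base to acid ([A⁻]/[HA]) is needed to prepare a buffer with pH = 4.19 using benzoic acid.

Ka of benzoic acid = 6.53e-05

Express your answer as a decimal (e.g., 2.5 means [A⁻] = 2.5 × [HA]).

pKa = -log(6.53e-05) = 4.1851. pH = pKa + log([A⁻]/[HA]), so log([A⁻]/[HA]) = pH − pKa = 4.19 − 4.1851 = 0.0049. [A⁻]/[HA] = 10^(0.0049) = 1.01

[A⁻]/[HA] = 1.01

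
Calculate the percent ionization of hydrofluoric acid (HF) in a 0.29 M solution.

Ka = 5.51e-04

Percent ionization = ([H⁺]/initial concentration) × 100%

Using Ka equilibrium: x² + Ka×x - Ka×C = 0. Solving: [H⁺] = 1.2368e-02. Percent = (1.2368e-02/0.29) × 100

Percent ionization = 4.26%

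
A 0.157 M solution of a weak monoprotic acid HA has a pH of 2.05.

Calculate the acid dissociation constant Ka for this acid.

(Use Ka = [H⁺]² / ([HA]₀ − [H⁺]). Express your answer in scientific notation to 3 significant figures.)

[H⁺] = 10^(−pH) = 10^(−2.05) = 8.913e-03 M. For HA ⇌ H⁺ + A⁻, Ka = [H⁺][A⁻]/[HA] = [H⁺]² / ([HA]₀ − [H⁺]) = (8.913e-03)² / (0.157 − 8.913e-03) = 5.36e-04.

K_a = 5.36e-04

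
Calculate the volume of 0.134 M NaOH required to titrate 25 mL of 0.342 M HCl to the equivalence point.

At equivalence: moles acid = moles base. moles HCl = 0.342 × 25/1000 = 0.00855 mol. V_base = moles / 0.134 × 1000 = 63.8 mL.

V_{base} = 63.8 mL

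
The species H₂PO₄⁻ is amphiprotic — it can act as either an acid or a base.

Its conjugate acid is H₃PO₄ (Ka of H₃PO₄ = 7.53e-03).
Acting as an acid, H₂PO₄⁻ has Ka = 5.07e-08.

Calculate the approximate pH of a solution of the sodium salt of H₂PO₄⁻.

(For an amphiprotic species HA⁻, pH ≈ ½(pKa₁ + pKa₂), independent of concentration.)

pKa₁ = -log(7.53e-03) = 2.12; pKa₂ = -log(5.07e-08) = 7.29. For an amphiprotic species, pH ≈ ½(pKa₁ + pKa₂) = ½(2.12 + 7.29) = 4.71.

pH = 4.71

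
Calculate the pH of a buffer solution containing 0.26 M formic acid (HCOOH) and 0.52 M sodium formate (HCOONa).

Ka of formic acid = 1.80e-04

pKa = -log(1.80e-04) = 3.74. pH = pKa + log([A⁻]/[HA]) = 3.74 + log(0.52/0.26)

pH = 4.05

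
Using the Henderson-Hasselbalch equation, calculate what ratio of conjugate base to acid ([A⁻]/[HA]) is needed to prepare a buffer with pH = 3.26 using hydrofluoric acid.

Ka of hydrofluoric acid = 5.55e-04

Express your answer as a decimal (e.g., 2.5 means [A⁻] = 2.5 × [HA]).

pKa = -log(5.55e-04) = 3.2557. pH = pKa + log([A⁻]/[HA]), so log([A⁻]/[HA]) = pH − pKa = 3.26 − 3.2557 = 0.0043. [A⁻]/[HA] = 10^(0.0043) = 1.01

[A⁻]/[HA] = 1.01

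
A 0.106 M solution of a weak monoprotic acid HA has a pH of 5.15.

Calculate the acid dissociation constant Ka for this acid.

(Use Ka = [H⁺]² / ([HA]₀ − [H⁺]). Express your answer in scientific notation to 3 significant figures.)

[H⁺] = 10^(−pH) = 10^(−5.15) = 7.079e-06 M. For HA ⇌ H⁺ + A⁻, Ka = [H⁺][A⁻]/[HA] = [H⁺]² / ([HA]₀ − [H⁺]) = (7.079e-06)² / (0.106 − 7.079e-06) = 4.73e-10.

K_a = 4.73e-10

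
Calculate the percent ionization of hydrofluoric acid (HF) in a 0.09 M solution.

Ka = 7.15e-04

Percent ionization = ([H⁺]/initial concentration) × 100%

Using Ka equilibrium: x² + Ka×x - Ka×C = 0. Solving: [H⁺] = 7.6723e-03. Percent = (7.6723e-03/0.09) × 100

Percent ionization = 8.52%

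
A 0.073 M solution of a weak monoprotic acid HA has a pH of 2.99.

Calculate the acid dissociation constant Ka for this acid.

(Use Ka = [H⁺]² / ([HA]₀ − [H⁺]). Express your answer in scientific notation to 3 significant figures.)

[H⁺] = 10^(−pH) = 10^(−2.99) = 1.023e-03 M. For HA ⇌ H⁺ + A⁻, Ka = [H⁺][A⁻]/[HA] = [H⁺]² / ([HA]₀ − [H⁺]) = (1.023e-03)² / (0.073 − 1.023e-03) = 1.45e-05.

K_a = 1.45e-05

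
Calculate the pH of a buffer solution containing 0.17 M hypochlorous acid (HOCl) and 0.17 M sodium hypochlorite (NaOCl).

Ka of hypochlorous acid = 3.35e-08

pKa = -log(3.35e-08) = 7.47. pH = pKa + log([A⁻]/[HA]) = 7.47 + log(0.17/0.17)

pH = 7.47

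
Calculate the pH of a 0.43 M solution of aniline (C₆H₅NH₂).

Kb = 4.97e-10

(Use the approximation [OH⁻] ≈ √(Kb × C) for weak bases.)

[OH⁻] = √(Kb × C) = √(4.97e-10 × 0.43) = 1.4619e-05. pOH = 4.84, pH = 14 - pOH

pH = 9.16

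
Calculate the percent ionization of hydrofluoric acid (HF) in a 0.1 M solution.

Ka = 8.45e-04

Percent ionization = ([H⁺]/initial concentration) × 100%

Using Ka equilibrium: x² + Ka×x - Ka×C = 0. Solving: [H⁺] = 8.7796e-03. Percent = (8.7796e-03/0.1) × 100

Percent ionization = 8.78%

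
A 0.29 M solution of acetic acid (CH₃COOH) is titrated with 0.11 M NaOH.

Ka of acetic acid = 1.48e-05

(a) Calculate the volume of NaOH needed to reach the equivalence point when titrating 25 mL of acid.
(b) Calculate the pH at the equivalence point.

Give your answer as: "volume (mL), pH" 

moles acid = 0.29 × 25/1000 = 0.00725 mol; V_base = moles/0.11 × 1000 = 65.9 mL. At equivalence only the conjugate base is present: [A⁻] = 0.00725/0.091 = 7.9750e-02 M. Kb = Kw/Ka = 6.76e-10; [OH⁻] = √(Kb × [A⁻]) = 7.3406e-06; pOH = 5.13; pH = 14 - pOH = 8.87.

V = 65.9 mL, pH = 8.87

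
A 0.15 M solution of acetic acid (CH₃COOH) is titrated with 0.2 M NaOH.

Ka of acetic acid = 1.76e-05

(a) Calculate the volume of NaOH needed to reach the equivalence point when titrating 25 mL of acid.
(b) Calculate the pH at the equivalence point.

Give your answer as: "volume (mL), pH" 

moles acid = 0.15 × 25/1000 = 0.00375 mol; V_base = moles/0.2 × 1000 = 18.8 mL. At equivalence only the conjugate base is present: [A⁻] = 0.00375/0.044 = 8.5714e-02 M. Kb = Kw/Ka = 5.68e-10; [OH⁻] = √(Kb × [A⁻]) = 6.9786e-06; pOH = 5.16; pH = 14 - pOH = 8.84.

V = 18.8 mL, pH = 8.84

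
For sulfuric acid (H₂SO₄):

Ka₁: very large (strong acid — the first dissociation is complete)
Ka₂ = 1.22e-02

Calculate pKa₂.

pKa₂ = -log(Ka₂) = -log(1.22e-02) = 1.91.

pK_{a2} = 1.91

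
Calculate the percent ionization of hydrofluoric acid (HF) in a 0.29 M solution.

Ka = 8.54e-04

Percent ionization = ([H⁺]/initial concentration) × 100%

Using Ka equilibrium: x² + Ka×x - Ka×C = 0. Solving: [H⁺] = 1.5316e-02. Percent = (1.5316e-02/0.29) × 100

Percent ionization = 5.28%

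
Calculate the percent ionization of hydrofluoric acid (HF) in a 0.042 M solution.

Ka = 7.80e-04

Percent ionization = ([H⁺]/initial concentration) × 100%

Using Ka equilibrium: x² + Ka×x - Ka×C = 0. Solving: [H⁺] = 5.3469e-03. Percent = (5.3469e-03/0.042) × 100

Percent ionization = 12.7%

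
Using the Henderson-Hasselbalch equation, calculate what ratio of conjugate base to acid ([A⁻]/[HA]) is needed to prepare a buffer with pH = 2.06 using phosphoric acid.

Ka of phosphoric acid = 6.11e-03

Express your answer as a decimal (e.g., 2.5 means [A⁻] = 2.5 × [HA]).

pKa = -log(6.11e-03) = 2.2140. pH = pKa + log([A⁻]/[HA]), so log([A⁻]/[HA]) = pH − pKa = 2.06 − 2.2140 = -0.1540. [A⁻]/[HA] = 10^(-0.1540) = 0.702

[A⁻]/[HA] = 0.702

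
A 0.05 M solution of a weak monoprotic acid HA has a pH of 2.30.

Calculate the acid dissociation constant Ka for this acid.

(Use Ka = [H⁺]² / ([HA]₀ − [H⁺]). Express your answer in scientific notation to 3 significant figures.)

[H⁺] = 10^(−pH) = 10^(−2.30) = 5.012e-03 M. For HA ⇌ H⁺ + A⁻, Ka = [H⁺][A⁻]/[HA] = [H⁺]² / ([HA]₀ − [H⁺]) = (5.012e-03)² / (0.05 − 5.012e-03) = 5.58e-04.

K_a = 5.58e-04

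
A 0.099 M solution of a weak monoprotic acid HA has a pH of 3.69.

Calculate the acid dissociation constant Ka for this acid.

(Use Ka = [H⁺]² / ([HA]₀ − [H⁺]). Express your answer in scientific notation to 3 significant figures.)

[H⁺] = 10^(−pH) = 10^(−3.69) = 2.042e-04 M. For HA ⇌ H⁺ + A⁻, Ka = [H⁺][A⁻]/[HA] = [H⁺]² / ([HA]₀ − [H⁺]) = (2.042e-04)² / (0.099 − 2.042e-04) = 4.22e-07.

K_a = 4.22e-07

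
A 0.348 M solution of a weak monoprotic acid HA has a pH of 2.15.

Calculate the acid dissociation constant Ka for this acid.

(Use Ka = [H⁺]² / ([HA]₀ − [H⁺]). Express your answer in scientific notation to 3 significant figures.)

[H⁺] = 10^(−pH) = 10^(−2.15) = 7.079e-03 M. For HA ⇌ H⁺ + A⁻, Ka = [H⁺][A⁻]/[HA] = [H⁺]² / ([HA]₀ − [H⁺]) = (7.079e-03)² / (0.348 − 7.079e-03) = 1.47e-04.

K_a = 1.47e-04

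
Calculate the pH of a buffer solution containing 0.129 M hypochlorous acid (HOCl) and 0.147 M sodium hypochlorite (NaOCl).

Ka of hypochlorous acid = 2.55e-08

pKa = -log(2.55e-08) = 7.59. pH = pKa + log([A⁻]/[HA]) = 7.59 + log(0.147/0.129)

pH = 7.65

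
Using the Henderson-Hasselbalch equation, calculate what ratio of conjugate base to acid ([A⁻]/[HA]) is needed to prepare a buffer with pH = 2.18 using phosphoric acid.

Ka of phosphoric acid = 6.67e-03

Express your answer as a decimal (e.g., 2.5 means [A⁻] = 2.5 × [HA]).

pKa = -log(6.67e-03) = 2.1759. pH = pKa + log([A⁻]/[HA]), so log([A⁻]/[HA]) = pH − pKa = 2.18 − 2.1759 = 0.0041. [A⁻]/[HA] = 10^(0.0041) = 1.01

[A⁻]/[HA] = 1.01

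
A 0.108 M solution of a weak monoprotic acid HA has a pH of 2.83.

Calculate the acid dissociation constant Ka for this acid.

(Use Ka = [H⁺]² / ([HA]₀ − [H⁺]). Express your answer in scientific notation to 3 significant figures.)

[H⁺] = 10^(−pH) = 10^(−2.83) = 1.479e-03 M. For HA ⇌ H⁺ + A⁻, Ka = [H⁺][A⁻]/[HA] = [H⁺]² / ([HA]₀ − [H⁺]) = (1.479e-03)² / (0.108 − 1.479e-03) = 2.05e-05.

K_a = 2.05e-05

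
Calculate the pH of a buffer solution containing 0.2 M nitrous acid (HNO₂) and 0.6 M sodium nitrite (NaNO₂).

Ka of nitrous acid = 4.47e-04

pKa = -log(4.47e-04) = 3.35. pH = pKa + log([A⁻]/[HA]) = 3.35 + log(0.6/0.2)

pH = 3.83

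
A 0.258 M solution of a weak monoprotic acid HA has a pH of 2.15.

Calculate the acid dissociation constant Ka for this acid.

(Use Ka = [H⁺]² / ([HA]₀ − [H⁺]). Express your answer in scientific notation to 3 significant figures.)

[H⁺] = 10^(−pH) = 10^(−2.15) = 7.079e-03 M. For HA ⇌ H⁺ + A⁻, Ka = [H⁺][A⁻]/[HA] = [H⁺]² / ([HA]₀ − [H⁺]) = (7.079e-03)² / (0.258 − 7.079e-03) = 2.00e-04.

K_a = 2.00e-04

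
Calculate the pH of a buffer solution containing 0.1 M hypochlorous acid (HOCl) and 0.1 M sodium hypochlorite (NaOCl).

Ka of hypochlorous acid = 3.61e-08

pKa = -log(3.61e-08) = 7.44. pH = pKa + log([A⁻]/[HA]) = 7.44 + log(0.1/0.1)

pH = 7.44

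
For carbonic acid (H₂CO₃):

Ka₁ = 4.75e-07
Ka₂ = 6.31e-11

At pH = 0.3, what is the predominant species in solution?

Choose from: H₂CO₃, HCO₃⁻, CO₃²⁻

pKa₁ = 6.32, pKa₂ = 10.20. For a polyprotic acid the predominant species crosses at each pKa: below pKa_n the protonated form dominates, above it the deprotonated form does. At pH = 0.3, the predominant species is H₂CO₃.

H₂CO₃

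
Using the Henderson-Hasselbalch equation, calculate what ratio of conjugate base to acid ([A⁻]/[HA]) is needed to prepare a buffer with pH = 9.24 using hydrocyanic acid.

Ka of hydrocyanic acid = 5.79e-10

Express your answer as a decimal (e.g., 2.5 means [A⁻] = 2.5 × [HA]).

pKa = -log(5.79e-10) = 9.2373. pH = pKa + log([A⁻]/[HA]), so log([A⁻]/[HA]) = pH − pKa = 9.24 − 9.2373 = 0.0027. [A⁻]/[HA] = 10^(0.0027) = 1.01

[A⁻]/[HA] = 1.01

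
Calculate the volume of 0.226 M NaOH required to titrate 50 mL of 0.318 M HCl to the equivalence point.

At equivalence: moles acid = moles base. moles HCl = 0.318 × 50/1000 = 0.0159 mol. V_base = moles / 0.226 × 1000 = 70.4 mL.

V_{base} = 70.4 mL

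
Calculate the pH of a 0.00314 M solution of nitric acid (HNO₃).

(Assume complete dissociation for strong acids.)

[H⁺] = 0.00314 M for strong acid. pH = -log[H⁺] = -log(0.00314)

pH = 2.50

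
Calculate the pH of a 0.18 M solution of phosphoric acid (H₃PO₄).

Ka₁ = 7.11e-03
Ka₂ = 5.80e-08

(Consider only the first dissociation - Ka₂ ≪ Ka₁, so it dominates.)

First dissociation dominates. From Ka₁ = [H⁺][HA⁻]/[H₂A], x² + Ka₁·x − Ka₁·C = 0 with C = 0.18 M and Ka₁ = 7.11e-03. Solving: [H⁺] = (−Ka₁ + √(Ka₁² + 4·Ka₁·C)) / 2 = 3.2395e-02 M. pH = -log(3.2395e-02) = 1.49.

pH = 1.49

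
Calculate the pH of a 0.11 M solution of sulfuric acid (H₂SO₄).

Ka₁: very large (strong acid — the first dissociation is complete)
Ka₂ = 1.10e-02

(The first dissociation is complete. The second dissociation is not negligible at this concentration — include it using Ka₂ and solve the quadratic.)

First dissociation is complete: [H⁺]₀ = [HSO₄⁻]₀ = C = 0.11 M. Second dissociation HSO₄⁻ ⇌ H⁺ + SO₄²⁻: let x = [SO₄²⁻]. Ka₂ = (C + x)·x / (C − x) = 1.10e-02 → x² + (C + Ka₂)·x − Ka₂·C = 0 → x² + 0.12100·x − 1.210e-03 = 0. x = (−0.12100 + √(0.12100² + 4 × 1.210e-03)) / 2 = 9.2872e-03 M. [H⁺] = C + x = 0.11 + 9.2872e-03 = 1.1929e-01 M. pH = -log(1.1929e-01) = 0.92.

pH = 0.92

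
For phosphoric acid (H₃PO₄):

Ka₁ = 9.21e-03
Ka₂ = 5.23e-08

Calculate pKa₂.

pKa₂ = -log(Ka₂) = -log(5.23e-08) = 7.28.

pK_{a2} = 7.28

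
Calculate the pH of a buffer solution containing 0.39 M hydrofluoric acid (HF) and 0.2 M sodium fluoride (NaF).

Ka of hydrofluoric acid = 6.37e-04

pKa = -log(6.37e-04) = 3.20. pH = pKa + log([A⁻]/[HA]) = 3.20 + log(0.2/0.39)

pH = 2.91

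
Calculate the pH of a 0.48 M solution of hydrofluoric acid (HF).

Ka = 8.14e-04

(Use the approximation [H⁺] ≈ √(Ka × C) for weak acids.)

[H⁺] = √(Ka × C) = √(8.14e-04 × 0.48) = 1.9767e-02. pH = -log(1.9767e-02)

pH = 1.70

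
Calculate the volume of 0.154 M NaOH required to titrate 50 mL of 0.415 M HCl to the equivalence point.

At equivalence: moles acid = moles base. moles HCl = 0.415 × 50/1000 = 0.02075 mol. V_base = moles / 0.154 × 1000 = 134.7 mL.

V_{base} = 134.7 mL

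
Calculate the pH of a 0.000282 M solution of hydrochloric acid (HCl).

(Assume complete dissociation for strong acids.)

[H⁺] = 0.000282 M for strong acid. pH = -log[H⁺] = -log(0.000282)

pH = 3.55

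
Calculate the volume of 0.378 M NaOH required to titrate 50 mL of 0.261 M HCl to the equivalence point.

At equivalence: moles acid = moles base. moles HCl = 0.261 × 50/1000 = 0.01305 mol. V_base = moles / 0.378 × 1000 = 34.5 mL.

V_{base} = 34.5 mL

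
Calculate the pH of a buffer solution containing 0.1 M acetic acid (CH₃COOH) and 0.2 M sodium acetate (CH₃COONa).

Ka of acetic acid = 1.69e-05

pKa = -log(1.69e-05) = 4.77. pH = pKa + log([A⁻]/[HA]) = 4.77 + log(0.2/0.1)

pH = 5.07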